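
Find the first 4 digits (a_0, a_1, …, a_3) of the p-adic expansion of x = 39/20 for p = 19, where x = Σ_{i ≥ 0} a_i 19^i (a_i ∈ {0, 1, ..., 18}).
(a_0, …, a_3) = (1, 1, 18, 0)

v_19(39/20) = 0 (numerator and denominator both coprime to 19), so x ∈ ℤ_19^×. Compute digits iteratively via a_i = x_i mod 19, x_{i+1} = (x_i − a_i)/19, with x_0 = x:
  x_0 = 39/20;  a_0 = 1;  x_1 = (x_0 − 1)/19 = 1/20
  x_1 = 1/20;  a_1 = 1;  x_2 = (x_1 − 1)/19 = -1/20
  x_2 = -1/20;  a_2 = 18;  x_3 = (x_2 − 18)/19 = -19/20
  x_3 = -19/20;  a_3 = 0;  x_4 = (x_3 − 0)/19 = -1/20
Digits: (1, 1, 18, 0).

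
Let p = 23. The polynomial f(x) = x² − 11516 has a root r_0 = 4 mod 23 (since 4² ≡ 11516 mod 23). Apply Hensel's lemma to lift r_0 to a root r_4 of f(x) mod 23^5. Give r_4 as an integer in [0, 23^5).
r_4 = 5090157 (mod 6436343)

Hensel's recurrence: r_{i+1} = r_i − f(r_i)·(f′(r_i))^{-1} mod 23^{i+2}, with f′(x) = 2x. Iterate:
  r_0 = 4 (mod 23)
  r_1 = 119 (mod 529)
  r_2 = 4351 (mod 12167)
  r_3 = 53019 (mod 279841)
  r_4 = 5090157 (mod 6436343)
Final: r_4 = 5090157, and one checks f(r_4) ≡ 0 mod 23^5.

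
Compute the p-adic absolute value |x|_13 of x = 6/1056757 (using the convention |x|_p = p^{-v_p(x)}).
|6/1056757|_13 = 28561

Step 1 — compute v_13(x) by factoring powers of 13 out of the numerator and denominator: v_13(6/1056757) = -4. Step 2 — apply |x|_p = p^{-v_p(x)} = 13^{4} = 28561.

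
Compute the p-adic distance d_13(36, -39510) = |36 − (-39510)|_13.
d_13(36, -39510) = 1/2197

Step 1 — x − y = 36 − (-39510) = 39546. Step 2 — v_13(39546) = 3 (factor: 39546 = (13^3 · 18); the sign does not affect v_p). Step 3 — |x − y|_13 = 13^{-3} = 1/2197.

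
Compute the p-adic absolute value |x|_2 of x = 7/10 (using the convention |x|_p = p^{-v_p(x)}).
|7/10|_2 = 2

Step 1 — compute v_2(x) by factoring powers of 2 out of the numerator and denominator: v_2(7/10) = -1. Step 2 — apply |x|_p = p^{-v_p(x)} = 2^{1} = 2.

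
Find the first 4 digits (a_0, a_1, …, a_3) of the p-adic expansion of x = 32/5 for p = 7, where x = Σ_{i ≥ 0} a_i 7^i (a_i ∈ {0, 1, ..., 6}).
(a_0, …, a_3) = (5, 3, 1, 4)

v_7(32/5) = 0 (numerator and denominator both coprime to 7), so x ∈ ℤ_7^×. Compute digits iteratively via a_i = x_i mod 7, x_{i+1} = (x_i − a_i)/7, with x_0 = x:
  x_0 = 32/5;  a_0 = 5;  x_1 = (x_0 − 5)/7 = 1/5
  x_1 = 1/5;  a_1 = 3;  x_2 = (x_1 − 3)/7 = -2/5
  x_2 = -2/5;  a_2 = 1;  x_3 = (x_2 − 1)/7 = -1/5
  x_3 = -1/5;  a_3 = 4;  x_4 = (x_3 − 4)/7 = -3/5
Digits: (5, 3, 1, 4).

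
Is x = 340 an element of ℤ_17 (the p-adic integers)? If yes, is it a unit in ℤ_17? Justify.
x ∈ ℤ_17 but not a unit; v_17(x) = 1 > 0

ℤ_17 = {x ∈ ℚ_17 : v_17(x) ≥ 0} and ℤ_17^× = {x ∈ ℤ_17 : v_17(x) = 0}. Here v_17(340) = v_17(num) − v_17(den) = 1; compare against these criteria.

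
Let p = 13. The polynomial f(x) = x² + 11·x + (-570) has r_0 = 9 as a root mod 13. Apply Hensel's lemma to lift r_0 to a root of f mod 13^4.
r_3 = 28531 (mod 28561)

Hensel: r_{i+1} = r_i − f(r_i)·(f′(r_i))^{-1} mod 13^{i+2}, f′(x) = 2x + 11. Iterate:
  r_0 = 9 (mod 13)
  r_1 = 139 (mod 169)
  r_2 = 2167 (mod 2197)
  r_3 = 28531 (mod 28561)
Final: r = 28531 satisfies f(r) ≡ 0 mod 13^4.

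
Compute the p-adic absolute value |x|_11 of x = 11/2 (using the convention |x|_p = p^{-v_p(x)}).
|11/2|_11 = 1/11

Step 1 — compute v_11(x) by factoring powers of 11 out of the numerator and denominator: v_11(11/2) = 1. Step 2 — apply |x|_p = p^{-v_p(x)} = 11^{-1} = 1/11.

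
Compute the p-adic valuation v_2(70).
v_2(70) = 1

v_2(n) is the largest exponent k such that 2^k divides n. Factor out: 70 = 2^1 · 35. (Sign doesn't affect v_p.) So v_2(70) = 1.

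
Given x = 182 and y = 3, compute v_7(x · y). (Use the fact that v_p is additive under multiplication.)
v_7(546) = 1

v_p(x) = 1 (factor: 182 = 7^1 · 26); v_p(y) = 0 (factor: 3 = 7^0 · 3). Additivity: v_p(xy) = v_p(x) + v_p(y) = 1 + 0 = 1. (Direct check: xy = 546 = 7^1 · (78).)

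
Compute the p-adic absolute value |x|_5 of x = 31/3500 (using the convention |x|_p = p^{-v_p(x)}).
|31/3500|_5 = 125

Step 1 — compute v_5(x) by factoring powers of 5 out of the numerator and denominator: v_5(31/3500) = -3. Step 2 — apply |x|_p = p^{-v_p(x)} = 5^{3} = 125.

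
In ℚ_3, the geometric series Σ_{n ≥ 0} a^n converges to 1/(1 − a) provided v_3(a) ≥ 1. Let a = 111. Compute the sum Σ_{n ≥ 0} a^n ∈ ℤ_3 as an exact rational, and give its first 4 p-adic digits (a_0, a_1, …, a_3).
Σ a^n = 1/(1 − a) = -1/110;  first 4 digits = (1, 1, 1, 2)

v_3(a) = 1 ≥ 1, so the series converges in ℤ_3 to 1/(1 − a) = 1/(1 − 111) = -1/110. Expand this rational in ℤ_3: compute digits iteratively via d_i = x_i mod 3, x_{i+1} = (x_i − d_i)/3. The first 4 digits are (1, 1, 1, 2).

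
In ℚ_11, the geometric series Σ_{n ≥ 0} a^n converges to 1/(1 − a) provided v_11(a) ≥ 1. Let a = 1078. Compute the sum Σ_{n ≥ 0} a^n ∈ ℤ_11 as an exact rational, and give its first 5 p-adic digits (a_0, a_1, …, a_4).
Σ a^n = 1/(1 − a) = -1/1077;  first 5 digits = (1, 10, 9, 3, 8)

v_11(a) = 1 ≥ 1, so the series converges in ℤ_11 to 1/(1 − a) = 1/(1 − 1078) = -1/1077. Expand this rational in ℤ_11: compute digits iteratively via d_i = x_i mod 11, x_{i+1} = (x_i − d_i)/11. The first 5 digits are (1, 10, 9, 3, 8).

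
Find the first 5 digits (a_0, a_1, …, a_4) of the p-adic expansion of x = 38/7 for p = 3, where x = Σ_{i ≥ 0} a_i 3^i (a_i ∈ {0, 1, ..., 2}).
(a_0, …, a_4) = (2, 2, 1, 0, 2)

v_3(38/7) = 0 (numerator and denominator both coprime to 3), so x ∈ ℤ_3^×. Compute digits iteratively via a_i = x_i mod 3, x_{i+1} = (x_i − a_i)/3, with x_0 = x:
  x_0 = 38/7;  a_0 = 2;  x_1 = (x_0 − 2)/3 = 8/7
  x_1 = 8/7;  a_1 = 2;  x_2 = (x_1 − 2)/3 = -2/7
  x_2 = -2/7;  a_2 = 1;  x_3 = (x_2 − 1)/3 = -3/7
  x_3 = -3/7;  a_3 = 0;  x_4 = (x_3 − 0)/3 = -1/7
  x_4 = -1/7;  a_4 = 2;  x_5 = (x_4 − 2)/3 = -5/7
Digits: (2, 2, 1, 0, 2).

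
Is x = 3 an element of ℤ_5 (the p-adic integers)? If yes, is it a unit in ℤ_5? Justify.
x ∈ ℤ_5^× (unit); v_5(x) = 0

ℤ_5 = {x ∈ ℚ_5 : v_5(x) ≥ 0} and ℤ_5^× = {x ∈ ℤ_5 : v_5(x) = 0}. Here v_5(3) = v_5(num) − v_5(den) = 0; compare against these criteria.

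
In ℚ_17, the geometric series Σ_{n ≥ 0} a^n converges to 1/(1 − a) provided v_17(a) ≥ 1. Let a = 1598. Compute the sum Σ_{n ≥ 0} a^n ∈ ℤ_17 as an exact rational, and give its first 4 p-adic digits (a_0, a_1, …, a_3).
Σ a^n = 1/(1 − a) = -1/1597;  first 4 digits = (1, 9, 1, 8)

v_17(a) = 1 ≥ 1, so the series converges in ℤ_17 to 1/(1 − a) = 1/(1 − 1598) = -1/1597. Expand this rational in ℤ_17: compute digits iteratively via d_i = x_i mod 17, x_{i+1} = (x_i − d_i)/17. The first 4 digits are (1, 9, 1, 8).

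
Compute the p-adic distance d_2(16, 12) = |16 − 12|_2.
d_2(16, 12) = 1/4

Step 1 — x − y = 16 − 12 = 4. Step 2 — v_2(4) = 2 (factor: 4 = (2^2 · 1); the sign does not affect v_p). Step 3 — |x − y|_2 = 2^{-2} = 1/4.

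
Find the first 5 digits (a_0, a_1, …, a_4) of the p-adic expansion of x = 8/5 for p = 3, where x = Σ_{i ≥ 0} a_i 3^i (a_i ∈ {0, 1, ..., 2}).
(a_0, …, a_4) = (1, 2, 0, 1, 2)

v_3(8/5) = 0 (numerator and denominator both coprime to 3), so x ∈ ℤ_3^×. Compute digits iteratively via a_i = x_i mod 3, x_{i+1} = (x_i − a_i)/3, with x_0 = x:
  x_0 = 8/5;  a_0 = 1;  x_1 = (x_0 − 1)/3 = 1/5
  x_1 = 1/5;  a_1 = 2;  x_2 = (x_1 − 2)/3 = -3/5
  x_2 = -3/5;  a_2 = 0;  x_3 = (x_2 − 0)/3 = -1/5
  x_3 = -1/5;  a_3 = 1;  x_4 = (x_3 − 1)/3 = -2/5
  x_4 = -2/5;  a_4 = 2;  x_5 = (x_4 − 2)/3 = -4/5
Digits: (1, 2, 0, 1, 2).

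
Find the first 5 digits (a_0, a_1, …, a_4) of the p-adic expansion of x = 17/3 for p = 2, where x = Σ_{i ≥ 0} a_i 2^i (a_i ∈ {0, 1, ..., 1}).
(a_0, …, a_4) = (1, 1, 0, 1, 1)

v_2(17/3) = 0 (numerator and denominator both coprime to 2), so x ∈ ℤ_2^×. Compute digits iteratively via a_i = x_i mod 2, x_{i+1} = (x_i − a_i)/2, with x_0 = x:
  x_0 = 17/3;  a_0 = 1;  x_1 = (x_0 − 1)/2 = 7/3
  x_1 = 7/3;  a_1 = 1;  x_2 = (x_1 − 1)/2 = 2/3
  x_2 = 2/3;  a_2 = 0;  x_3 = (x_2 − 0)/2 = 1/3
  x_3 = 1/3;  a_3 = 1;  x_4 = (x_3 − 1)/2 = -1/3
  x_4 = -1/3;  a_4 = 1;  x_5 = (x_4 − 1)/2 = -2/3
Digits: (1, 1, 0, 1, 1).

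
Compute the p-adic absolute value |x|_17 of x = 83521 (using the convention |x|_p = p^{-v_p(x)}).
|83521|_17 = 1/83521

Step 1 — compute v_17(x) by factoring powers of 17 out of the numerator and denominator: v_17(83521) = 4. Step 2 — apply |x|_p = p^{-v_p(x)} = 17^{-4} = 1/83521.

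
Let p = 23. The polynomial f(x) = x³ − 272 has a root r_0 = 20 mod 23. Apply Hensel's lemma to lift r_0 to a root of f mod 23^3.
r_2 = 7081 (mod 12167)

Hensel: r_{i+1} = r_i − f(r_i)/f′(r_i) mod 23^{i+2}, where f′(x) = 3x². Iterate:
  r_0 = 20 (mod 23)
  r_1 = 204 (mod 529)
  r_2 = 7081 (mod 12167)
Final: r = 7081 with f(r) ≡ 0 mod 23^3.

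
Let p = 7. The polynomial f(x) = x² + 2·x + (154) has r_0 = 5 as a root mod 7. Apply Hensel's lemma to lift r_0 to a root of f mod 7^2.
r_1 = 26 (mod 49)

Hensel: r_{i+1} = r_i − f(r_i)·(f′(r_i))^{-1} mod 7^{i+2}, f′(x) = 2x + 2. Iterate:
  r_0 = 5 (mod 7)
  r_1 = 26 (mod 49)
Final: r = 26 satisfies f(r) ≡ 0 mod 7^2.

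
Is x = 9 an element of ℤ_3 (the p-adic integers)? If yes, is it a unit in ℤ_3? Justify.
x ∈ ℤ_3 but not a unit; v_3(x) = 2 > 0

ℤ_3 = {x ∈ ℚ_3 : v_3(x) ≥ 0} and ℤ_3^× = {x ∈ ℤ_3 : v_3(x) = 0}. Here v_3(9) = v_3(num) − v_3(den) = 2; compare against these criteria.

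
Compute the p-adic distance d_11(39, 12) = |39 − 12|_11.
d_11(39, 12) = 1

Step 1 — x − y = 39 − 12 = 27. Step 2 — v_11(27) = 0 (factor: 27 = (11^0 · 27); the sign does not affect v_p). Step 3 — |x − y|_11 = 11^{0} = 1.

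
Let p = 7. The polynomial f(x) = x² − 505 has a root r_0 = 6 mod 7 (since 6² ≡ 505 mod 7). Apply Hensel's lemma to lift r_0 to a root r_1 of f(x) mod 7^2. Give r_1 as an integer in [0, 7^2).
r_1 = 41 (mod 49)

Hensel's recurrence: r_{i+1} = r_i − f(r_i)·(f′(r_i))^{-1} mod 7^{i+2}, with f′(x) = 2x. Iterate:
  r_0 = 6 (mod 7)
  r_1 = 41 (mod 49)
Final: r_1 = 41, and one checks f(r_1) ≡ 0 mod 7^2.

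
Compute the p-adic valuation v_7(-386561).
v_7(-386561) = 5

v_7(n) is the largest exponent k such that 7^k divides n. Factor out: -386561 = -7^5 · 23. (Sign doesn't affect v_p.) So v_7(-386561) = 5.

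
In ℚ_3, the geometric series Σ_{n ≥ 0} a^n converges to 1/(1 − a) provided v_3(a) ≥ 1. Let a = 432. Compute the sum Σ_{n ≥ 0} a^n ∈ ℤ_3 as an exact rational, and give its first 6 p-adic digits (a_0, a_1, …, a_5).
Σ a^n = 1/(1 − a) = -1/431;  first 6 digits = (1, 0, 0, 1, 2, 1)

v_3(a) = 3 ≥ 1, so the series converges in ℤ_3 to 1/(1 − a) = 1/(1 − 432) = -1/431. Expand this rational in ℤ_3: compute digits iteratively via d_i = x_i mod 3, x_{i+1} = (x_i − d_i)/3. The first 6 digits are (1, 0, 0, 1, 2, 1).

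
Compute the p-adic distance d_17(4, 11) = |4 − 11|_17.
d_17(4, 11) = 1

Step 1 — x − y = 4 − 11 = -7. Step 2 — v_17(-7) = 0 (factor: -7 = −(17^0 · 7); the sign does not affect v_p). Step 3 — |x − y|_17 = 17^{0} = 1.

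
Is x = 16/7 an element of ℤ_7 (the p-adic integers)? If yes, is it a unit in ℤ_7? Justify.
x ∉ ℤ_7 (v_7(x) = -1 < 0)

ℤ_7 = {x ∈ ℚ_7 : v_7(x) ≥ 0} and ℤ_7^× = {x ∈ ℤ_7 : v_7(x) = 0}. Here v_7(16/7) = v_7(num) − v_7(den) = -1; compare against these criteria.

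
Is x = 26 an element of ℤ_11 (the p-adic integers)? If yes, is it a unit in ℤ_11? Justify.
x ∈ ℤ_11^× (unit); v_11(x) = 0

ℤ_11 = {x ∈ ℚ_11 : v_11(x) ≥ 0} and ℤ_11^× = {x ∈ ℤ_11 : v_11(x) = 0}. Here v_11(26) = v_11(num) − v_11(den) = 0; compare against these criteria.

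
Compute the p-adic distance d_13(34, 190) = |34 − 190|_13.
d_13(34, 190) = 1/13

Step 1 — x − y = 34 − 190 = -156. Step 2 — v_13(-156) = 1 (factor: -156 = −(13^1 · 12); the sign does not affect v_p). Step 3 — |x − y|_13 = 13^{-1} = 1/13.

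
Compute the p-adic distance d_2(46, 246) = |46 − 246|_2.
d_2(46, 246) = 1/8

Step 1 — x − y = 46 − 246 = -200. Step 2 — v_2(-200) = 3 (factor: -200 = −(2^3 · 25); the sign does not affect v_p). Step 3 — |x − y|_2 = 2^{-3} = 1/8.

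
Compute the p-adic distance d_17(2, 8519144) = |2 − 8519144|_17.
d_17(2, 8519144) = 1/1419857

Step 1 — x − y = 2 − 8519144 = -8519142. Step 2 — v_17(-8519142) = 5 (factor: -8519142 = −(17^5 · 6); the sign does not affect v_p). Step 3 — |x − y|_17 = 17^{-5} = 1/1419857.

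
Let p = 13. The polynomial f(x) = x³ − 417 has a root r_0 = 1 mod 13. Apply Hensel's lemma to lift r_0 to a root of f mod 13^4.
r_3 = 13378 (mod 28561)

Hensel: r_{i+1} = r_i − f(r_i)/f′(r_i) mod 13^{i+2}, where f′(x) = 3x². Iterate:
  r_0 = 1 (mod 13)
  r_1 = 27 (mod 169)
  r_2 = 196 (mod 2197)
  r_3 = 13378 (mod 28561)
Final: r = 13378 with f(r) ≡ 0 mod 13^4.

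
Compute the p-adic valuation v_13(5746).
v_13(5746) = 2

v_13(n) is the largest exponent k such that 13^k divides n. Factor out: 5746 = 13^2 · 34. (Sign doesn't affect v_p.) So v_13(5746) = 2.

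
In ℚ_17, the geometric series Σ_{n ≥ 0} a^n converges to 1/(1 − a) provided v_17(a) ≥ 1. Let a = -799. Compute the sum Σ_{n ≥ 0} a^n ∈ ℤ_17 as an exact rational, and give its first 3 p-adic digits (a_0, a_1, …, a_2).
Σ a^n = 1/(1 − a) = 1/800;  first 3 digits = (1, 4, 13)

v_17(a) = 1 ≥ 1, so the series converges in ℤ_17 to 1/(1 − a) = 1/(1 − (-799)) = 1/800. Expand this rational in ℤ_17: compute digits iteratively via d_i = x_i mod 17, x_{i+1} = (x_i − d_i)/17. The first 3 digits are (1, 4, 13).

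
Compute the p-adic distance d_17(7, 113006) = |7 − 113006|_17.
d_17(7, 113006) = 1/4913

Step 1 — x − y = 7 − 113006 = -112999. Step 2 — v_17(-112999) = 3 (factor: -112999 = −(17^3 · 23); the sign does not affect v_p). Step 3 — |x − y|_17 = 17^{-3} = 1/4913.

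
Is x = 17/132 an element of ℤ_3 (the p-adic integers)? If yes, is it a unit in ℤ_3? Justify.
x ∉ ℤ_3 (v_3(x) = -1 < 0)

ℤ_3 = {x ∈ ℚ_3 : v_3(x) ≥ 0} and ℤ_3^× = {x ∈ ℤ_3 : v_3(x) = 0}. Here v_3(17/132) = v_3(num) − v_3(den) = -1; compare against these criteria.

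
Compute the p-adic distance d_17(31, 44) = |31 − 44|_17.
d_17(31, 44) = 1

Step 1 — x − y = 31 − 44 = -13. Step 2 — v_17(-13) = 0 (factor: -13 = −(17^0 · 13); the sign does not affect v_p). Step 3 — |x − y|_17 = 17^{0} = 1.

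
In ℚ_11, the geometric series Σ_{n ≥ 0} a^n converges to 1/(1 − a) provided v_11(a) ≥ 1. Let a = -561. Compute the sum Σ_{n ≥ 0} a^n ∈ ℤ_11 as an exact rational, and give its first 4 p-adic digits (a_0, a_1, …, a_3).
Σ a^n = 1/(1 − a) = 1/562;  first 4 digits = (1, 4, 0, 3)

v_11(a) = 1 ≥ 1, so the series converges in ℤ_11 to 1/(1 − a) = 1/(1 − (-561)) = 1/562. Expand this rational in ℤ_11: compute digits iteratively via d_i = x_i mod 11, x_{i+1} = (x_i − d_i)/11. The first 4 digits are (1, 4, 0, 3).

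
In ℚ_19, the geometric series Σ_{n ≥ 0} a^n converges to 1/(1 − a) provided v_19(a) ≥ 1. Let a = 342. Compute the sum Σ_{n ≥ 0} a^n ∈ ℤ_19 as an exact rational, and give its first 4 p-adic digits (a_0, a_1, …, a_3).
Σ a^n = 1/(1 − a) = -1/341;  first 4 digits = (1, 18, 1, 16)

v_19(a) = 1 ≥ 1, so the series converges in ℤ_19 to 1/(1 − a) = 1/(1 − 342) = -1/341. Expand this rational in ℤ_19: compute digits iteratively via d_i = x_i mod 19, x_{i+1} = (x_i − d_i)/19. The first 4 digits are (1, 18, 1, 16).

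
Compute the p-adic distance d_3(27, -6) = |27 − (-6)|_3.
d_3(27, -6) = 1/3

Step 1 — x − y = 27 − (-6) = 33. Step 2 — v_3(33) = 1 (factor: 33 = (3^1 · 11); the sign does not affect v_p). Step 3 — |x − y|_3 = 3^{-1} = 1/3.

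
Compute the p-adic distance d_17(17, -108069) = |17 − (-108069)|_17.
d_17(17, -108069) = 1/4913

Step 1 — x − y = 17 − (-108069) = 108086. Step 2 — v_17(108086) = 3 (factor: 108086 = (17^3 · 22); the sign does not affect v_p). Step 3 — |x − y|_17 = 17^{-3} = 1/4913.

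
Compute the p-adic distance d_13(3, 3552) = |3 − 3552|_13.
d_13(3, 3552) = 1/169

Step 1 — x − y = 3 − 3552 = -3549. Step 2 — v_13(-3549) = 2 (factor: -3549 = −(13^2 · 21); the sign does not affect v_p). Step 3 — |x − y|_13 = 13^{-2} = 1/169.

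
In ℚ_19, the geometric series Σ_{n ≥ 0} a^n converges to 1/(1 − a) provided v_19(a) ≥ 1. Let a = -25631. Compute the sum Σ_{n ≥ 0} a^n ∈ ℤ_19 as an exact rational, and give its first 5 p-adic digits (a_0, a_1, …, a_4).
Σ a^n = 1/(1 − a) = 1/25632;  first 5 digits = (1, 0, 5, 15, 5)

v_19(a) = 2 ≥ 1, so the series converges in ℤ_19 to 1/(1 − a) = 1/(1 − (-25631)) = 1/25632. Expand this rational in ℤ_19: compute digits iteratively via d_i = x_i mod 19, x_{i+1} = (x_i − d_i)/19. The first 5 digits are (1, 0, 5, 15, 5).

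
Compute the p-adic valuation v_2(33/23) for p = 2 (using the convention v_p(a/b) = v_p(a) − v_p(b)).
v_2(33/23) = 0

Factor powers of 2 from the numerator and denominator of the reduced fraction: 33 = 2^0 · 33 and 23 = 2^0 · 23. Apply v_p(a/b) = v_p(a) − v_p(b): v_2(33/23) = 0 − 0 = 0.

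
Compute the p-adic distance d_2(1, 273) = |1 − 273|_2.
d_2(1, 273) = 1/16

Step 1 — x − y = 1 − 273 = -272. Step 2 — v_2(-272) = 4 (factor: -272 = −(2^4 · 17); the sign does not affect v_p). Step 3 — |x − y|_2 = 2^{-4} = 1/16.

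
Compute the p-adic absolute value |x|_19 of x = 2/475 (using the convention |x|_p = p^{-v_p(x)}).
|2/475|_19 = 19

Step 1 — compute v_19(x) by factoring powers of 19 out of the numerator and denominator: v_19(2/475) = -1. Step 2 — apply |x|_p = p^{-v_p(x)} = 19^{1} = 19.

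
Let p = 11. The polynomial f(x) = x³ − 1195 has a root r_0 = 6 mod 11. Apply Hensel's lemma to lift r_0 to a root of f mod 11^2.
r_1 = 61 (mod 121)

Hensel: r_{i+1} = r_i − f(r_i)/f′(r_i) mod 11^{i+2}, where f′(x) = 3x². Iterate:
  r_0 = 6 (mod 11)
  r_1 = 61 (mod 121)
Final: r = 61 with f(r) ≡ 0 mod 11^2.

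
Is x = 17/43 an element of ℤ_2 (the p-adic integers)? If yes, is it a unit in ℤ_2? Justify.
x ∈ ℤ_2^× (unit); v_2(x) = 0

ℤ_2 = {x ∈ ℚ_2 : v_2(x) ≥ 0} and ℤ_2^× = {x ∈ ℤ_2 : v_2(x) = 0}. Here v_2(17/43) = v_2(num) − v_2(den) = 0; compare against these criteria.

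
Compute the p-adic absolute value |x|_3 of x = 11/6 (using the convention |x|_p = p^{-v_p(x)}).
|11/6|_3 = 3

Step 1 — compute v_3(x) by factoring powers of 3 out of the numerator and denominator: v_3(11/6) = -1. Step 2 — apply |x|_p = p^{-v_p(x)} = 3^{1} = 3.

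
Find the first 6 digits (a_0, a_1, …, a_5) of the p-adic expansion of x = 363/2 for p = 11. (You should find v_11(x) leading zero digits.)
(a_0, …, a_5) = (0, 0, 7, 5, 5, 5)

v_11(363/2) = 2, so a_0 = ... = a_1 = 0. Factor out: x = 11^2 · u with u = 3/2 a unit in ℤ_11. Expand u iteratively via a_{v+i} = u_i mod 11, u_{i+1} = (u_i − a_{v+i})/11:
  u_0 = 3/2;  a_2 = 7;  u_1 = (u_0 − 7)/11 = -1/2
  u_1 = -1/2;  a_3 = 5;  u_2 = (u_1 − 5)/11 = -1/2
  u_2 = -1/2;  a_4 = 5;  u_3 = (u_2 − 5)/11 = -1/2
  u_3 = -1/2;  a_5 = 5;  u_4 = (u_3 − 5)/11 = -1/2
Digits: (0, 0, 7, 5, 5, 5).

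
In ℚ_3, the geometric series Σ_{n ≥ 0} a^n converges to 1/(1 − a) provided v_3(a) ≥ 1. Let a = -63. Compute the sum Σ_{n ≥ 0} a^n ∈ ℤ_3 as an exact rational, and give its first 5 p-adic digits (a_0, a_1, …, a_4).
Σ a^n = 1/(1 − a) = 1/64;  first 5 digits = (1, 0, 2, 0, 0)

v_3(a) = 2 ≥ 1, so the series converges in ℤ_3 to 1/(1 − a) = 1/(1 − (-63)) = 1/64. Expand this rational in ℤ_3: compute digits iteratively via d_i = x_i mod 3, x_{i+1} = (x_i − d_i)/3. The first 5 digits are (1, 0, 2, 0, 0).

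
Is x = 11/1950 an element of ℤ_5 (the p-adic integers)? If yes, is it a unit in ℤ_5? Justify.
x ∉ ℤ_5 (v_5(x) = -2 < 0)

ℤ_5 = {x ∈ ℚ_5 : v_5(x) ≥ 0} and ℤ_5^× = {x ∈ ℤ_5 : v_5(x) = 0}. Here v_5(11/1950) = v_5(num) − v_5(den) = -2; compare against these criteria.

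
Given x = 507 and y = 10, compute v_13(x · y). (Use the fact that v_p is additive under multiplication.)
v_13(5070) = 2

v_p(x) = 2 (factor: 507 = 13^2 · 3); v_p(y) = 0 (factor: 10 = 13^0 · 10). Additivity: v_p(xy) = v_p(x) + v_p(y) = 2 + 0 = 2. (Direct check: xy = 5070 = 13^2 · (30).)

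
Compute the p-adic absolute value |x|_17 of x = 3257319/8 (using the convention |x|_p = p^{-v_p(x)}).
|3257319/8|_17 = 1/83521

Step 1 — compute v_17(x) by factoring powers of 17 out of the numerator and denominator: v_17(3257319/8) = 4. Step 2 — apply |x|_p = p^{-v_p(x)} = 17^{-4} = 1/83521.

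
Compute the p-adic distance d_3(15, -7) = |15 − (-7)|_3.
d_3(15, -7) = 1

Step 1 — x − y = 15 − (-7) = 22. Step 2 — v_3(22) = 0 (factor: 22 = (3^0 · 22); the sign does not affect v_p). Step 3 — |x − y|_3 = 3^{0} = 1.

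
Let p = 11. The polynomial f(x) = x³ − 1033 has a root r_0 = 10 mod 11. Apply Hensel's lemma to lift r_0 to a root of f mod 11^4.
r_3 = 8370 (mod 14641)

Hensel: r_{i+1} = r_i − f(r_i)/f′(r_i) mod 11^{i+2}, where f′(x) = 3x². Iterate:
  r_0 = 10 (mod 11)
  r_1 = 21 (mod 121)
  r_2 = 384 (mod 1331)
  r_3 = 8370 (mod 14641)
Final: r = 8370 with f(r) ≡ 0 mod 11^4.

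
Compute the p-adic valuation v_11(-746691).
v_11(-746691) = 4

v_11(n) is the largest exponent k such that 11^k divides n. Factor out: -746691 = -11^4 · 51. (Sign doesn't affect v_p.) So v_11(-746691) = 4.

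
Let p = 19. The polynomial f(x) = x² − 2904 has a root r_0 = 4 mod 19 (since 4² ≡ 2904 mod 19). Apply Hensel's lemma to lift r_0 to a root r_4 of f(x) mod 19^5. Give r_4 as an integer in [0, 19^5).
r_4 = 912612 (mod 2476099)

Hensel's recurrence: r_{i+1} = r_i − f(r_i)·(f′(r_i))^{-1} mod 19^{i+2}, with f′(x) = 2x. Iterate:
  r_0 = 4 (mod 19)
  r_1 = 4 (mod 361)
  r_2 = 365 (mod 6859)
  r_3 = 365 (mod 130321)
  r_4 = 912612 (mod 2476099)
Final: r_4 = 912612, and one checks f(r_4) ≡ 0 mod 19^5.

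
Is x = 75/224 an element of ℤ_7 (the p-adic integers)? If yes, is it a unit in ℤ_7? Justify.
x ∉ ℤ_7 (v_7(x) = -1 < 0)

ℤ_7 = {x ∈ ℚ_7 : v_7(x) ≥ 0} and ℤ_7^× = {x ∈ ℤ_7 : v_7(x) = 0}. Here v_7(75/224) = v_7(num) − v_7(den) = -1; compare against these criteria.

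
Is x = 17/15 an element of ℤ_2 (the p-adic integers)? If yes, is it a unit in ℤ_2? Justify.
x ∈ ℤ_2^× (unit); v_2(x) = 0

ℤ_2 = {x ∈ ℚ_2 : v_2(x) ≥ 0} and ℤ_2^× = {x ∈ ℤ_2 : v_2(x) = 0}. Here v_2(17/15) = v_2(num) − v_2(den) = 0; compare against these criteria.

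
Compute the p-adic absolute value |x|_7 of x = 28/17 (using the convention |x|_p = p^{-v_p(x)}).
|28/17|_7 = 1/7

Step 1 — compute v_7(x) by factoring powers of 7 out of the numerator and denominator: v_7(28/17) = 1. Step 2 — apply |x|_p = p^{-v_p(x)} = 7^{-1} = 1/7.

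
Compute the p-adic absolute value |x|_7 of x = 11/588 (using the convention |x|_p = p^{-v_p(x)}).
|11/588|_7 = 49

Step 1 — compute v_7(x) by factoring powers of 7 out of the numerator and denominator: v_7(11/588) = -2. Step 2 — apply |x|_p = p^{-v_p(x)} = 7^{2} = 49.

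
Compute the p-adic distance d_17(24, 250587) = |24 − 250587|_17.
d_17(24, 250587) = 1/83521

Step 1 — x − y = 24 − 250587 = -250563. Step 2 — v_17(-250563) = 4 (factor: -250563 = −(17^4 · 3); the sign does not affect v_p). Step 3 — |x − y|_17 = 17^{-4} = 1/83521.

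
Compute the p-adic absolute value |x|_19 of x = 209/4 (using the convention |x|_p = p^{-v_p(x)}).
|209/4|_19 = 1/19

Step 1 — compute v_19(x) by factoring powers of 19 out of the numerator and denominator: v_19(209/4) = 1. Step 2 — apply |x|_p = p^{-v_p(x)} = 19^{-1} = 1/19.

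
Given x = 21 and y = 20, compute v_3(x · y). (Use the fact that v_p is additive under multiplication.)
v_3(420) = 1

v_p(x) = 1 (factor: 21 = 3^1 · 7); v_p(y) = 0 (factor: 20 = 3^0 · 20). Additivity: v_p(xy) = v_p(x) + v_p(y) = 1 + 0 = 1. (Direct check: xy = 420 = 3^1 · (140).)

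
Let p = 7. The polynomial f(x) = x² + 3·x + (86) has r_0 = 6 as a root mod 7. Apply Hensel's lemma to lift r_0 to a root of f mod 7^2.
r_1 = 13 (mod 49)

Hensel: r_{i+1} = r_i − f(r_i)·(f′(r_i))^{-1} mod 7^{i+2}, f′(x) = 2x + 3. Iterate:
  r_0 = 6 (mod 7)
  r_1 = 13 (mod 49)
Final: r = 13 satisfies f(r) ≡ 0 mod 7^2.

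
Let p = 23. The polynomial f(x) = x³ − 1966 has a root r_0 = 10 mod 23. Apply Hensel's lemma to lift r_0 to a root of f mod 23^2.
r_1 = 447 (mod 529)

Hensel: r_{i+1} = r_i − f(r_i)/f′(r_i) mod 23^{i+2}, where f′(x) = 3x². Iterate:
  r_0 = 10 (mod 23)
  r_1 = 447 (mod 529)
Final: r = 447 with f(r) ≡ 0 mod 23^2.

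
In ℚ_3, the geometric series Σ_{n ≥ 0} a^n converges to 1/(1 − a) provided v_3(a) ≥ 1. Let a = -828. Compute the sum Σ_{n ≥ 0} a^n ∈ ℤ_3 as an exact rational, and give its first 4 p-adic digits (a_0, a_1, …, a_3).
Σ a^n = 1/(1 − a) = 1/829;  first 4 digits = (1, 0, 1, 2)

v_3(a) = 2 ≥ 1, so the series converges in ℤ_3 to 1/(1 − a) = 1/(1 − (-828)) = 1/829. Expand this rational in ℤ_3: compute digits iteratively via d_i = x_i mod 3, x_{i+1} = (x_i − d_i)/3. The first 4 digits are (1, 0, 1, 2).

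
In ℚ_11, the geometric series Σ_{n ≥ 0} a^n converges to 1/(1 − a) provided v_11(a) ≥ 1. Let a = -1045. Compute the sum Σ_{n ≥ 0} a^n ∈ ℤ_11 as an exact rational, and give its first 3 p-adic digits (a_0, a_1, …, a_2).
Σ a^n = 1/(1 − a) = 1/1046;  first 3 digits = (1, 4, 7)

v_11(a) = 1 ≥ 1, so the series converges in ℤ_11 to 1/(1 − a) = 1/(1 − (-1045)) = 1/1046. Expand this rational in ℤ_11: compute digits iteratively via d_i = x_i mod 11, x_{i+1} = (x_i − d_i)/11. The first 3 digits are (1, 4, 7).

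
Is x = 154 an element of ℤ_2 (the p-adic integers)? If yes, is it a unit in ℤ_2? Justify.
x ∈ ℤ_2 but not a unit; v_2(x) = 1 > 0

ℤ_2 = {x ∈ ℚ_2 : v_2(x) ≥ 0} and ℤ_2^× = {x ∈ ℤ_2 : v_2(x) = 0}. Here v_2(154) = v_2(num) − v_2(den) = 1; compare against these criteria.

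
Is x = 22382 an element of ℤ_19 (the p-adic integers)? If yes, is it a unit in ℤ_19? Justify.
x ∈ ℤ_19 but not a unit; v_19(x) = 2 > 0

ℤ_19 = {x ∈ ℚ_19 : v_19(x) ≥ 0} and ℤ_19^× = {x ∈ ℤ_19 : v_19(x) = 0}. Here v_19(22382) = v_19(num) − v_19(den) = 2; compare against these criteria.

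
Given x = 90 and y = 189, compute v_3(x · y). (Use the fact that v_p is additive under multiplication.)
v_3(17010) = 5

v_p(x) = 2 (factor: 90 = 3^2 · 10); v_p(y) = 3 (factor: 189 = 3^3 · 7). Additivity: v_p(xy) = v_p(x) + v_p(y) = 2 + 3 = 5. (Direct check: xy = 17010 = 3^5 · (70).)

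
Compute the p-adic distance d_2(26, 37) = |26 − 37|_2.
d_2(26, 37) = 1

Step 1 — x − y = 26 − 37 = -11. Step 2 — v_2(-11) = 0 (factor: -11 = −(2^0 · 11); the sign does not affect v_p). Step 3 — |x − y|_2 = 2^{0} = 1.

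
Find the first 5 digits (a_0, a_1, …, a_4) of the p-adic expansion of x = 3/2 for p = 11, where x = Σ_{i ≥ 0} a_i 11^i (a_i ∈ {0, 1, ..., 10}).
(a_0, …, a_4) = (7, 5, 5, 5, 5)

v_11(3/2) = 0 (numerator and denominator both coprime to 11), so x ∈ ℤ_11^×. Compute digits iteratively via a_i = x_i mod 11, x_{i+1} = (x_i − a_i)/11, with x_0 = x:
  x_0 = 3/2;  a_0 = 7;  x_1 = (x_0 − 7)/11 = -1/2
  x_1 = -1/2;  a_1 = 5;  x_2 = (x_1 − 5)/11 = -1/2
  x_2 = -1/2;  a_2 = 5;  x_3 = (x_2 − 5)/11 = -1/2
  x_3 = -1/2;  a_3 = 5;  x_4 = (x_3 − 5)/11 = -1/2
  x_4 = -1/2;  a_4 = 5;  x_5 = (x_4 − 5)/11 = -1/2
Digits: (7, 5, 5, 5, 5).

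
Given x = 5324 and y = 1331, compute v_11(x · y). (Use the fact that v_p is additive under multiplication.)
v_11(7086244) = 6

v_p(x) = 3 (factor: 5324 = 11^3 · 4); v_p(y) = 3 (factor: 1331 = 11^3 · 1). Additivity: v_p(xy) = v_p(x) + v_p(y) = 3 + 3 = 6. (Direct check: xy = 7086244 = 11^6 · (4).)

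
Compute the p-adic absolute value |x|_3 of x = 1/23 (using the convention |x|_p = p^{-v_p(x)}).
|1/23|_3 = 1

Step 1 — compute v_3(x) by factoring powers of 3 out of the numerator and denominator: v_3(1/23) = 0. Step 2 — apply |x|_p = p^{-v_p(x)} = 3^{0} = 1.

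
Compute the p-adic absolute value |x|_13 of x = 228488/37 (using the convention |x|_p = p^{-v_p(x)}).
|228488/37|_13 = 1/28561

Step 1 — compute v_13(x) by factoring powers of 13 out of the numerator and denominator: v_13(228488/37) = 4. Step 2 — apply |x|_p = p^{-v_p(x)} = 13^{-4} = 1/28561.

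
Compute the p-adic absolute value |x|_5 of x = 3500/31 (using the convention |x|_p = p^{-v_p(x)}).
|3500/31|_5 = 1/125

Step 1 — compute v_5(x) by factoring powers of 5 out of the numerator and denominator: v_5(3500/31) = 3. Step 2 — apply |x|_p = p^{-v_p(x)} = 5^{-3} = 1/125.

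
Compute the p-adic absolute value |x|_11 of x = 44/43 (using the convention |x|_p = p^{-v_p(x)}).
|44/43|_11 = 1/11

Step 1 — compute v_11(x) by factoring powers of 11 out of the numerator and denominator: v_11(44/43) = 1. Step 2 — apply |x|_p = p^{-v_p(x)} = 11^{-1} = 1/11.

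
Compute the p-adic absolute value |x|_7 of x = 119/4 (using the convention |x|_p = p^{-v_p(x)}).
|119/4|_7 = 1/7

Step 1 — compute v_7(x) by factoring powers of 7 out of the numerator and denominator: v_7(119/4) = 1. Step 2 — apply |x|_p = p^{-v_p(x)} = 7^{-1} = 1/7.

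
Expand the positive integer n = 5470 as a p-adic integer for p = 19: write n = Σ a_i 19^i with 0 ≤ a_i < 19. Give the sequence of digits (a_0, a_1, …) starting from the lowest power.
(a_0, a_1, …) = (17, 2, 15)

Repeated division by 19 gives the digits low-to-high: 5470 = 17 + 2·19^1 + 15·19^2. Digit sequence: (17, 2, 15).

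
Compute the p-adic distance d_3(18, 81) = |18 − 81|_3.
d_3(18, 81) = 1/9

Step 1 — x − y = 18 − 81 = -63. Step 2 — v_3(-63) = 2 (factor: -63 = −(3^2 · 7); the sign does not affect v_p). Step 3 — |x − y|_3 = 3^{-2} = 1/9.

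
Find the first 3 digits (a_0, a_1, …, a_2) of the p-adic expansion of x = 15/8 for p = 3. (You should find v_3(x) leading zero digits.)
(a_0, …, a_2) = (0, 1, 1)

v_3(15/8) = 1, so a_0 = ... = a_0 = 0. Factor out: x = 3^1 · u with u = 5/8 a unit in ℤ_3. Expand u iteratively via a_{v+i} = u_i mod 3, u_{i+1} = (u_i − a_{v+i})/3:
  u_0 = 5/8;  a_1 = 1;  u_1 = (u_0 − 1)/3 = -1/8
  u_1 = -1/8;  a_2 = 1;  u_2 = (u_1 − 1)/3 = -3/8
Digits: (0, 1, 1).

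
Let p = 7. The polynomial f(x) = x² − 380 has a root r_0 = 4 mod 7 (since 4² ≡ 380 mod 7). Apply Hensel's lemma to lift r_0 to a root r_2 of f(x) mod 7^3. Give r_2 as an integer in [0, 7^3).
r_2 = 123 (mod 343)

Hensel's recurrence: r_{i+1} = r_i − f(r_i)·(f′(r_i))^{-1} mod 7^{i+2}, with f′(x) = 2x. Iterate:
  r_0 = 4 (mod 7)
  r_1 = 25 (mod 49)
  r_2 = 123 (mod 343)
Final: r_2 = 123, and one checks f(r_2) ≡ 0 mod 7^3.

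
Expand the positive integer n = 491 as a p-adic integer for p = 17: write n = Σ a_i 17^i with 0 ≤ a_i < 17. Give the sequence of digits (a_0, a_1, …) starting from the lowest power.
(a_0, a_1, …) = (15, 11, 1)

Repeated division by 17 gives the digits low-to-high: 491 = 15 + 11·17^1 + 1·17^2. Digit sequence: (15, 11, 1).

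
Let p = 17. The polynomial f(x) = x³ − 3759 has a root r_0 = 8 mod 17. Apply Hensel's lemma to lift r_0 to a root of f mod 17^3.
r_2 = 3663 (mod 4913)

Hensel: r_{i+1} = r_i − f(r_i)/f′(r_i) mod 17^{i+2}, where f′(x) = 3x². Iterate:
  r_0 = 8 (mod 17)
  r_1 = 195 (mod 289)
  r_2 = 3663 (mod 4913)
Final: r = 3663 with f(r) ≡ 0 mod 17^3.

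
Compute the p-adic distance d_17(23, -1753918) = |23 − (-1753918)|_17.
d_17(23, -1753918) = 1/83521

Step 1 — x − y = 23 − (-1753918) = 1753941. Step 2 — v_17(1753941) = 4 (factor: 1753941 = (17^4 · 21); the sign does not affect v_p). Step 3 — |x − y|_17 = 17^{-4} = 1/83521.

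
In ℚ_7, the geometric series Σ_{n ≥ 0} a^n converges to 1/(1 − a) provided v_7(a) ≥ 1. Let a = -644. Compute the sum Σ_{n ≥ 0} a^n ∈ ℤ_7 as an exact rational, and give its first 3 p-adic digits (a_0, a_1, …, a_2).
Σ a^n = 1/(1 − a) = 1/645;  first 3 digits = (1, 6, 1)

v_7(a) = 1 ≥ 1, so the series converges in ℤ_7 to 1/(1 − a) = 1/(1 − (-644)) = 1/645. Expand this rational in ℤ_7: compute digits iteratively via d_i = x_i mod 7, x_{i+1} = (x_i − d_i)/7. The first 3 digits are (1, 6, 1).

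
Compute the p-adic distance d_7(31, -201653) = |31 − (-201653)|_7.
d_7(31, -201653) = 1/16807

Step 1 — x − y = 31 − (-201653) = 201684. Step 2 — v_7(201684) = 5 (factor: 201684 = (7^5 · 12); the sign does not affect v_p). Step 3 — |x − y|_7 = 7^{-5} = 1/16807.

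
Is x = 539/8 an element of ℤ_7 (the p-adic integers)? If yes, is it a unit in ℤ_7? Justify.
x ∈ ℤ_7 but not a unit; v_7(x) = 2 > 0

ℤ_7 = {x ∈ ℚ_7 : v_7(x) ≥ 0} and ℤ_7^× = {x ∈ ℤ_7 : v_7(x) = 0}. Here v_7(539/8) = v_7(num) − v_7(den) = 2; compare against these criteria.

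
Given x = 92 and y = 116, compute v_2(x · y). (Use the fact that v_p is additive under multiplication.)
v_2(10672) = 4

v_p(x) = 2 (factor: 92 = 2^2 · 23); v_p(y) = 2 (factor: 116 = 2^2 · 29). Additivity: v_p(xy) = v_p(x) + v_p(y) = 2 + 2 = 4. (Direct check: xy = 10672 = 2^4 · (667).)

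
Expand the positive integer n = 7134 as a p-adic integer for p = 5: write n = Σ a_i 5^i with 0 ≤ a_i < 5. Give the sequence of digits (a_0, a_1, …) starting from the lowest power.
(a_0, a_1, …) = (4, 1, 0, 2, 1, 2)

Repeated division by 5 gives the digits low-to-high: 7134 = 4 + 1·5^1 + 2·5^3 + 1·5^4 + 2·5^5. Digit sequence: (4, 1, 0, 2, 1, 2).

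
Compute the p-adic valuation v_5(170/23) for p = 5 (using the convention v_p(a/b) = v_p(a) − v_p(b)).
v_5(170/23) = 1

Factor powers of 5 from the numerator and denominator of the reduced fraction: 170 = 5^1 · 34 and 23 = 5^0 · 23. Apply v_p(a/b) = v_p(a) − v_p(b): v_5(170/23) = 1 − 0 = 1.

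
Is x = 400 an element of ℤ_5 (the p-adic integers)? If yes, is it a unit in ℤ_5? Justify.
x ∈ ℤ_5 but not a unit; v_5(x) = 2 > 0

ℤ_5 = {x ∈ ℚ_5 : v_5(x) ≥ 0} and ℤ_5^× = {x ∈ ℤ_5 : v_5(x) = 0}. Here v_5(400) = v_5(num) − v_5(den) = 2; compare against these criteria.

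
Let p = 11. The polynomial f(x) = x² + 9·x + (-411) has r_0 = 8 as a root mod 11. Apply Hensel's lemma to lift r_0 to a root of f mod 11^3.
r_2 = 866 (mod 1331)

Hensel: r_{i+1} = r_i − f(r_i)·(f′(r_i))^{-1} mod 11^{i+2}, f′(x) = 2x + 9. Iterate:
  r_0 = 8 (mod 11)
  r_1 = 19 (mod 121)
  r_2 = 866 (mod 1331)
Final: r = 866 satisfies f(r) ≡ 0 mod 11^3.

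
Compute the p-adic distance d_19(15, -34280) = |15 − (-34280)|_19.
d_19(15, -34280) = 1/6859

Step 1 — x − y = 15 − (-34280) = 34295. Step 2 — v_19(34295) = 3 (factor: 34295 = (19^3 · 5); the sign does not affect v_p). Step 3 — |x − y|_19 = 19^{-3} = 1/6859.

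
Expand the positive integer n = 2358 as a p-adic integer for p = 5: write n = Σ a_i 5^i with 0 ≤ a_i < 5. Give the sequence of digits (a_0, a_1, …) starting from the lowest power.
(a_0, a_1, …) = (3, 1, 4, 3, 3)

Repeated division by 5 gives the digits low-to-high: 2358 = 3 + 1·5^1 + 4·5^2 + 3·5^3 + 3·5^4. Digit sequence: (3, 1, 4, 3, 3).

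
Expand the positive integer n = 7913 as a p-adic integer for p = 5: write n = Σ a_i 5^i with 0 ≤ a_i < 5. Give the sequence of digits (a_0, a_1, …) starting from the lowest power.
(a_0, a_1, …) = (3, 2, 1, 3, 2, 2)

Repeated division by 5 gives the digits low-to-high: 7913 = 3 + 2·5^1 + 1·5^2 + 3·5^3 + 2·5^4 + 2·5^5. Digit sequence: (3, 2, 1, 3, 2, 2).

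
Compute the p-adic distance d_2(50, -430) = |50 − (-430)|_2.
d_2(50, -430) = 1/32

Step 1 — x − y = 50 − (-430) = 480. Step 2 — v_2(480) = 5 (factor: 480 = (2^5 · 15); the sign does not affect v_p). Step 3 — |x − y|_2 = 2^{-5} = 1/32.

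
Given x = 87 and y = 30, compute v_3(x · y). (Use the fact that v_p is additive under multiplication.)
v_3(2610) = 2

v_p(x) = 1 (factor: 87 = 3^1 · 29); v_p(y) = 1 (factor: 30 = 3^1 · 10). Additivity: v_p(xy) = v_p(x) + v_p(y) = 1 + 1 = 2. (Direct check: xy = 2610 = 3^2 · (290).)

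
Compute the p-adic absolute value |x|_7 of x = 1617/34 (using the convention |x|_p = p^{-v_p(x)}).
|1617/34|_7 = 1/49

Step 1 — compute v_7(x) by factoring powers of 7 out of the numerator and denominator: v_7(1617/34) = 2. Step 2 — apply |x|_p = p^{-v_p(x)} = 7^{-2} = 1/49.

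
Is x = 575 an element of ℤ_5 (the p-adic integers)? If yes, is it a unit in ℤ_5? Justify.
x ∈ ℤ_5 but not a unit; v_5(x) = 2 > 0

ℤ_5 = {x ∈ ℚ_5 : v_5(x) ≥ 0} and ℤ_5^× = {x ∈ ℤ_5 : v_5(x) = 0}. Here v_5(575) = v_5(num) − v_5(den) = 2; compare against these criteria.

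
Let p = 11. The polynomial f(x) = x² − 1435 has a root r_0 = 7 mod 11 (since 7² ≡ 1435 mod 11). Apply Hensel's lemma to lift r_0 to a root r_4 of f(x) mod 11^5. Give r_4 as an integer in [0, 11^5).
r_4 = 136594 (mod 161051)

Hensel's recurrence: r_{i+1} = r_i − f(r_i)·(f′(r_i))^{-1} mod 11^{i+2}, with f′(x) = 2x. Iterate:
  r_0 = 7 (mod 11)
  r_1 = 106 (mod 121)
  r_2 = 832 (mod 1331)
  r_3 = 4825 (mod 14641)
  r_4 = 136594 (mod 161051)
Final: r_4 = 136594, and one checks f(r_4) ≡ 0 mod 11^5.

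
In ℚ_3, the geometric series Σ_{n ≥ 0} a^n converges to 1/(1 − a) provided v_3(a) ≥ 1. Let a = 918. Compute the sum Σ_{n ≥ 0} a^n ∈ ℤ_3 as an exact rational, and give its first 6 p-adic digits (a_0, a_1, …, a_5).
Σ a^n = 1/(1 − a) = -1/917;  first 6 digits = (1, 0, 0, 1, 2, 0)

v_3(a) = 3 ≥ 1, so the series converges in ℤ_3 to 1/(1 − a) = 1/(1 − 918) = -1/917. Expand this rational in ℤ_3: compute digits iteratively via d_i = x_i mod 3, x_{i+1} = (x_i − d_i)/3. The first 6 digits are (1, 0, 0, 1, 2, 0).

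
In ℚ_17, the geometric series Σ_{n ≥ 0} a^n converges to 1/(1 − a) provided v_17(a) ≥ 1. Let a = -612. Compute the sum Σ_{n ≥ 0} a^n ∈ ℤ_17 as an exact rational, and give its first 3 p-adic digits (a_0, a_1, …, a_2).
Σ a^n = 1/(1 − a) = 1/613;  first 3 digits = (1, 15, 1)

v_17(a) = 1 ≥ 1, so the series converges in ℤ_17 to 1/(1 − a) = 1/(1 − (-612)) = 1/613. Expand this rational in ℤ_17: compute digits iteratively via d_i = x_i mod 17, x_{i+1} = (x_i − d_i)/17. The first 3 digits are (1, 15, 1).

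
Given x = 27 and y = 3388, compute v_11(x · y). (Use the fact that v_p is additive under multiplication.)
v_11(91476) = 2

v_p(x) = 0 (factor: 27 = 11^0 · 27); v_p(y) = 2 (factor: 3388 = 11^2 · 28). Additivity: v_p(xy) = v_p(x) + v_p(y) = 0 + 2 = 2. (Direct check: xy = 91476 = 11^2 · (756).)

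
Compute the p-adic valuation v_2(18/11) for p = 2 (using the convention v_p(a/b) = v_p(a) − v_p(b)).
v_2(18/11) = 1

Factor powers of 2 from the numerator and denominator of the reduced fraction: 18 = 2^1 · 9 and 11 = 2^0 · 11. Apply v_p(a/b) = v_p(a) − v_p(b): v_2(18/11) = 1 − 0 = 1.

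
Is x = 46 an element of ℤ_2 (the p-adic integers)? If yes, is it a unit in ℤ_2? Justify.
x ∈ ℤ_2 but not a unit; v_2(x) = 1 > 0

ℤ_2 = {x ∈ ℚ_2 : v_2(x) ≥ 0} and ℤ_2^× = {x ∈ ℤ_2 : v_2(x) = 0}. Here v_2(46) = v_2(num) − v_2(den) = 1; compare against these criteria.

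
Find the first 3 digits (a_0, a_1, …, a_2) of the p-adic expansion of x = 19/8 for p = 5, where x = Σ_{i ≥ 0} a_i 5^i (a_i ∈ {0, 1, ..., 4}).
(a_0, …, a_2) = (3, 3, 0)

v_5(19/8) = 0 (numerator and denominator both coprime to 5), so x ∈ ℤ_5^×. Compute digits iteratively via a_i = x_i mod 5, x_{i+1} = (x_i − a_i)/5, with x_0 = x:
  x_0 = 19/8;  a_0 = 3;  x_1 = (x_0 − 3)/5 = -1/8
  x_1 = -1/8;  a_1 = 3;  x_2 = (x_1 − 3)/5 = -5/8
  x_2 = -5/8;  a_2 = 0;  x_3 = (x_2 − 0)/5 = -1/8
Digits: (3, 3, 0).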